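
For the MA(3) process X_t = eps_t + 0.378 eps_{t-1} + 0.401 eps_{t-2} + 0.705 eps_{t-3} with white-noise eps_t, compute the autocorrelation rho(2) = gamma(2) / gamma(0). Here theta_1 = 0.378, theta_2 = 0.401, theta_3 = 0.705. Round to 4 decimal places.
\rho(2) = 0.3707

For an MA(q) process with theta_0 = 1, the autocovariance is
  gamma(k) = sigma^2 * sum_{i=0..q-k} theta_i * theta_{i+k},
and rho(k) = gamma(k) / gamma(0). Sigma^2 cancels.
  numerator   = (1)*(0.401) + (0.378)*(0.705) = 0.66749.
  denominator = (1)^2 + (0.378)^2 + (0.401)^2 + (0.705)^2 = 1.80071.
  rho(2) = 0.66749 / 1.80071 = 0.3707.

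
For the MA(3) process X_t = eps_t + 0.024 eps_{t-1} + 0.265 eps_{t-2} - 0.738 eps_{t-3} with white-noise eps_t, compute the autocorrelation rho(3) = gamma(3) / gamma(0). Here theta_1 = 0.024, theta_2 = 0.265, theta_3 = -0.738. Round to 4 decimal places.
\rho(3) = -0.4568

For an MA(q) process with theta_0 = 1, the autocovariance is
  gamma(k) = sigma^2 * sum_{i=0..q-k} theta_i * theta_{i+k},
and rho(k) = gamma(k) / gamma(0). Sigma^2 cancels.
  numerator   = (1)*(-0.738) = -0.738.
  denominator = (1)^2 + (0.024)^2 + (0.265)^2 + (-0.738)^2 = 1.615445.
  rho(3) = -0.738 / 1.615445 = -0.4568.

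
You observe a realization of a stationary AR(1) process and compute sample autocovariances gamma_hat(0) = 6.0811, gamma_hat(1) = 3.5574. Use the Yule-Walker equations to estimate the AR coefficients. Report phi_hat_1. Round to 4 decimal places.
\hat\phi_{1} = 0.5850

The Yule-Walker equations for an AR(p) process read, in matrix form,
  Gamma_p phi = r_p,   with   (Gamma_p)_{ij} = gamma(|i - j|),
                       (r_p)_i = gamma(i),   i,j = 1..p.
Substitute the sample gammas (Toeplitz matrix and right-hand side of size 1):
  Gamma_p = [[6.0811]]
  r_p     = [3.5574]
With p = 1 this is the single equation gamma(0) phi_1 = gamma(1):
  phi_hat_1 = gamma(1) / gamma(0) = 3.5574 / 6.0811 = 0.5850.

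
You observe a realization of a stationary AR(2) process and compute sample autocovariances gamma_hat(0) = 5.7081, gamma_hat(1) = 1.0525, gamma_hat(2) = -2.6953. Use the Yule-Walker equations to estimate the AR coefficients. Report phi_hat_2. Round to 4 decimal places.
\hat\phi_{2} = -0.5240

The Yule-Walker equations for an AR(p) process read, in matrix form,
  Gamma_p phi = r_p,   with   (Gamma_p)_{ij} = gamma(|i - j|),
                       (r_p)_i = gamma(i),   i,j = 1..p.
Substitute the sample gammas (Toeplitz matrix and right-hand side of size 2):
  Gamma_p = [[5.7081, 1.0525], [1.0525, 5.7081]]
  r_p     = [1.0525, -2.6953]
Written out:
  5.7081 phi_1 + 1.0525 phi_2 = 1.0525
  1.0525 phi_1 + 5.7081 phi_2 = -2.6953
Solve by Cramer's rule:
  det = gamma(0)^2 - gamma(1)^2 = (5.7081)^2 - (1.0525)^2 = 32.58240561 - 1.10775625 = 31.47464936
  phi_hat_1 = [gamma(1) gamma(0) - gamma(1) gamma(2)] / det = [(1.0525)(5.7081) - (1.0525)(-2.6953)] / 31.47464936 = 8.8445785 / 31.47464936 = 0.281
  phi_hat_2 = [gamma(0) gamma(2) - gamma(1)^2] / det = [(5.7081)(-2.6953) - (1.0525)^2] / 31.47464936 = -16.49279818 / 31.47464936 = -0.524
So phi_hat = [0.2810, -0.5240].
Therefore phi_hat_2 = -0.5240.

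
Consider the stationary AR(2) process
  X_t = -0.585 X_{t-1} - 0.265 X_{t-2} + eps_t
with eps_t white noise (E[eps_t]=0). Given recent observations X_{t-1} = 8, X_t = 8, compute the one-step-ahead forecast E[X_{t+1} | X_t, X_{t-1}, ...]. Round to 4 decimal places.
E[X_{t+1} \mid \mathcal F_t] = -6.8000

For an AR(p) model X_t = c + sum_i phi_i X_{t-i} + eps_t, the
one-step-ahead conditional mean is
  E[X_{t+1} | X_t, ...] = c + sum_i phi_i X_{t+1-i}.
Substitute known values:
  E[X_{t+1} | ...] = (-0.585) * (8) + (-0.265) * (8)
                   = -6.8000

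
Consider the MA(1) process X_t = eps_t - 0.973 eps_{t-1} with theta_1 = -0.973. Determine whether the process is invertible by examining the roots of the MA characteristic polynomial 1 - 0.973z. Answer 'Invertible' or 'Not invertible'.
\text{Invertible}

The MA(q) characteristic polynomial is P(z) = 1 - 0.973z.
Invertibility requires all roots to lie outside the unit circle, i.e. |z| > 1 for every root.
This is linear in z: 1 + (-0.973) z = 0  =>  z = -1/(-0.973) = 1.027749,  |z| = 1.027749.
Moduli of all roots: 1.0277.
All moduli strictly greater than 1? Yes.
Verdict: Invertible.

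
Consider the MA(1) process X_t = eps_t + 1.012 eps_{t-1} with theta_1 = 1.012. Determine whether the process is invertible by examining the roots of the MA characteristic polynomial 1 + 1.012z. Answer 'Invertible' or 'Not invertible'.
\text{Not invertible}

The MA(q) characteristic polynomial is P(z) = 1 + 1.012z.
Invertibility requires all roots to lie outside the unit circle, i.e. |z| > 1 for every root.
This is linear in z: 1 + (1.012) z = 0  =>  z = -1/(1.012) = -0.988142,  |z| = 0.988142.
Moduli of all roots: 0.9881.
All moduli strictly greater than 1? No.
Verdict: Not invertible.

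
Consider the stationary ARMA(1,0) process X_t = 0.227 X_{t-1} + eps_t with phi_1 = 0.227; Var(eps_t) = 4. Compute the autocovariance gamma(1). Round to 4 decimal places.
\gamma(1) = 0.9573

Multiply the model equation by X_{t-k} and take expectations. With theta_0 = psi_0 = 1 and psi_j the MA(infinity) weights, this gives
  gamma(k) - sum_i phi_i gamma(k-i) = c_k,
  c_k = sigma^2 * sum_{j=k..q} theta_j psi_{j-k}   (c_k = 0 for k > q),
using gamma(-m) = gamma(m).
Pure AR (q = 0): c_0 = sigma^2 = 4, c_k = 0 for k >= 1.
Equations for k = 0 and k = 1 (AR order 1):
  gamma(0) = phi_1 gamma(1) + c_0
  gamma(1) = phi_1 gamma(0) + c_1
Substituting the second into the first: gamma(0) (1 - phi_1^2) = c_0 + phi_1 c_1, so
  gamma(0) = c_0 / (1 - phi_1^2) = 4 / (1 - (0.227)^2) = 4 / 0.948471 = 4.217314.
  gamma(1) = phi_1 gamma(0) = (0.227)(4.217314) = 0.95733.
Therefore gamma(1) = 0.9573 (to 4 decimal places).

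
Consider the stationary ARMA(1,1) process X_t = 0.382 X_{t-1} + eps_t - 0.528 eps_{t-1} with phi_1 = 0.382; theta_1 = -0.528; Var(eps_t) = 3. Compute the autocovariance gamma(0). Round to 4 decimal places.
\gamma(0) = 3.0749

Multiply the model equation by X_{t-k} and take expectations. With theta_0 = psi_0 = 1 and psi_j the MA(infinity) weights, this gives
  gamma(k) - sum_i phi_i gamma(k-i) = c_k,
  c_k = sigma^2 * sum_{j=k..q} theta_j psi_{j-k}   (c_k = 0 for k > q),
using gamma(-m) = gamma(m).
psi-weights needed (psi_j = theta_j + sum_i phi_i psi_{j-i}):
  psi_1 = theta_1 + phi_1 = -0.528 + (0.382) = -0.146
Right-hand sides:
  c_0 = sigma^2 (1 + theta_1 psi_1) = 3 * (1 + (-0.528)(-0.146)) = 3 * 1.077088 = 3.231264
  c_1 = sigma^2 theta_1 = 3 * (-0.528) = -1.584
  c_2 = 0
Equations for k = 0 and k = 1 (AR order 1):
  gamma(0) = phi_1 gamma(1) + c_0
  gamma(1) = phi_1 gamma(0) + c_1
Substituting the second into the first: gamma(0) (1 - phi_1^2) = c_0 + phi_1 c_1, so
  gamma(0) = (c_0 + phi_1 c_1) / (1 - phi_1^2) = (3.231264 + (0.382)(-1.584)) / (1 - (0.382)^2) = 2.626176 / 0.854076 = 3.074874.
Therefore gamma(0) = 3.0749 (to 4 decimal places).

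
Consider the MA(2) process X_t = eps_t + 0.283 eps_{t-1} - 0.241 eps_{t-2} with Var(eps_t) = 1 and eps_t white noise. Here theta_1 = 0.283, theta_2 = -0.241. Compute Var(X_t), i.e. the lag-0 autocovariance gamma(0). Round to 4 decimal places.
\gamma(0) = 1.1382

For an MA(q) process X_t = eps_t + sum_i theta_i eps_{t-i} with
Var(eps_t) = sigma^2, the variance is
  gamma(0) = sigma^2 * (1 + sum_i theta_i^2).
  sum_i theta_i^2 = (0.283)^2 + (-0.241)^2 = 0.080089 + 0.058081 = 0.13817.
  gamma(0) = 1 * (1 + 0.13817) = 1 * 1.13817 = 1.13817, which rounds to 1.1382.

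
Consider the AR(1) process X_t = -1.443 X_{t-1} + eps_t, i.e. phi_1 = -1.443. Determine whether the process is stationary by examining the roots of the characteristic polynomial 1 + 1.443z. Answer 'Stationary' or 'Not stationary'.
\text{Not stationary}

The AR(p) characteristic polynomial is P(z) = 1 + 1.443z.
Stationarity requires all roots to lie outside the unit circle, i.e. |z| > 1 for every root.
This is linear in z: 1 + (1.443) z = 0  =>  z = -1/(1.443) = -0.693001,  |z| = 0.693001.
Moduli of all roots: 0.6930.
All moduli strictly greater than 1? No.
Verdict: Not stationary.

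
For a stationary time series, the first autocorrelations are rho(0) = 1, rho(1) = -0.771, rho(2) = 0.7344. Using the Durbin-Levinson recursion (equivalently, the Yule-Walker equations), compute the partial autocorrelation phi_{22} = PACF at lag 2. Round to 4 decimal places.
\phi_{22} = 0.3451

The PACF at lag k is phi_{kk}, the last component of the solution
to the Yule-Walker system G_k phi = r_k where
  (G_k)_{ij} = rho(|i - j|), (r_k)_i = rho(i), i,j = 1..k.
Equivalently, Durbin-Levinson gives phi_{kk} iteratively:
  phi_{11} = rho(1)
  phi_{kk} = [rho(k) - sum_{j=1..k-1} phi_{k-1,j} rho(k-j)]
            / [1 - sum_{j=1..k-1} phi_{k-1,j} rho(j)],
  phi_{k,j} = phi_{k-1,j} - phi_{kk} phi_{k-1,k-j},  j = 1..k-1.
Step k = 1:
  phi_11 = rho(1) = -0.771.
Step k = 2:
  phi_22 = [rho(2) - phi_11 rho(1)] / [1 - phi_11 rho(1)] = [0.7344 - (-0.771)(-0.771)] / [1 - (-0.771)(-0.771)]
         = 0.139959 / 0.405559 = 0.3451.
Therefore phi_{22} = 0.3451.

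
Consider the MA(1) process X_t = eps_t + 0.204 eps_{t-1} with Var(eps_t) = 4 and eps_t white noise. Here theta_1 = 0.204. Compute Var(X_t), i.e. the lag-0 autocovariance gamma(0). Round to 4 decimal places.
\gamma(0) = 4.1665

For an MA(q) process X_t = eps_t + sum_i theta_i eps_{t-i} with
Var(eps_t) = sigma^2, the variance is
  gamma(0) = sigma^2 * (1 + sum_i theta_i^2).
  sum_i theta_i^2 = (0.204)^2 = 0.041616.
  gamma(0) = 4 * (1 + 0.041616) = 4 * 1.041616 = 4.166464, which rounds to 4.1665.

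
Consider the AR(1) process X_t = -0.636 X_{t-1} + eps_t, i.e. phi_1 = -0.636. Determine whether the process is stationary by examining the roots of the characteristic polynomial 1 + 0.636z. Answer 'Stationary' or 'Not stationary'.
\text{Stationary}

The AR(p) characteristic polynomial is P(z) = 1 + 0.636z.
Stationarity requires all roots to lie outside the unit circle, i.e. |z| > 1 for every root.
This is linear in z: 1 + (0.636) z = 0  =>  z = -1/(0.636) = -1.572327,  |z| = 1.572327.
Moduli of all roots: 1.5723.
All moduli strictly greater than 1? Yes.
Verdict: Stationary.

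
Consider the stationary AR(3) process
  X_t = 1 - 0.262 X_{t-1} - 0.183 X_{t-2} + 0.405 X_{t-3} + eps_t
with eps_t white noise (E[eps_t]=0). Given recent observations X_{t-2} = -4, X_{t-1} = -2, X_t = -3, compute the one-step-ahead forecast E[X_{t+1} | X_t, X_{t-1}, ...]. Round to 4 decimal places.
E[X_{t+1} \mid \mathcal F_t] = 0.5320

For an AR(p) model X_t = c + sum_i phi_i X_{t-i} + eps_t, the
one-step-ahead conditional mean is
  E[X_{t+1} | X_t, ...] = c + sum_i phi_i X_{t+1-i}.
Substitute known values:
  E[X_{t+1} | ...] = 1 + (-0.262) * (-3) + (-0.183) * (-2) + (0.405) * (-4)
                   = 0.5320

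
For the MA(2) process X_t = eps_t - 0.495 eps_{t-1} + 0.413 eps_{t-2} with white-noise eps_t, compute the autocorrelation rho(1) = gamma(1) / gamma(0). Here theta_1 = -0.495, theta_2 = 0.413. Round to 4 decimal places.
\rho(1) = -0.4941

For an MA(q) process with theta_0 = 1, the autocovariance is
  gamma(k) = sigma^2 * sum_{i=0..q-k} theta_i * theta_{i+k},
and rho(k) = gamma(k) / gamma(0). Sigma^2 cancels.
  numerator   = (1)*(-0.495) + (-0.495)*(0.413) = -0.699435.
  denominator = (1)^2 + (-0.495)^2 + (0.413)^2 = 1.415594.
  rho(1) = -0.699435 / 1.415594 = -0.4941.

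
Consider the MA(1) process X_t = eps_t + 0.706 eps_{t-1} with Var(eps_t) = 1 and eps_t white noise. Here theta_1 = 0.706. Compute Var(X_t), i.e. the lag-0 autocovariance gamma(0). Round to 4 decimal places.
\gamma(0) = 1.4984

For an MA(q) process X_t = eps_t + sum_i theta_i eps_{t-i} with
Var(eps_t) = sigma^2, the variance is
  gamma(0) = sigma^2 * (1 + sum_i theta_i^2).
  sum_i theta_i^2 = (0.706)^2 = 0.498436.
  gamma(0) = 1 * (1 + 0.498436) = 1 * 1.498436 = 1.498436, which rounds to 1.4984.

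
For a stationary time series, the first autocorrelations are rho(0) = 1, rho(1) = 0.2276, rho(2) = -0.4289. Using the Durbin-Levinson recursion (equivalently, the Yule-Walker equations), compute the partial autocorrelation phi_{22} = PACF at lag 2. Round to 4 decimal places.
\phi_{22} = -0.5070

The PACF at lag k is phi_{kk}, the last component of the solution
to the Yule-Walker system G_k phi = r_k where
  (G_k)_{ij} = rho(|i - j|), (r_k)_i = rho(i), i,j = 1..k.
Equivalently, Durbin-Levinson gives phi_{kk} iteratively:
  phi_{11} = rho(1)
  phi_{kk} = [rho(k) - sum_{j=1..k-1} phi_{k-1,j} rho(k-j)]
            / [1 - sum_{j=1..k-1} phi_{k-1,j} rho(j)],
  phi_{k,j} = phi_{k-1,j} - phi_{kk} phi_{k-1,k-j},  j = 1..k-1.
Step k = 1:
  phi_11 = rho(1) = 0.2276.
Step k = 2:
  phi_22 = [rho(2) - phi_11 rho(1)] / [1 - phi_11 rho(1)] = [-0.4289 - (0.2276)(0.2276)] / [1 - (0.2276)(0.2276)]
         = -0.48070176 / 0.94819824 = -0.507.
Therefore phi_{22} = -0.5070.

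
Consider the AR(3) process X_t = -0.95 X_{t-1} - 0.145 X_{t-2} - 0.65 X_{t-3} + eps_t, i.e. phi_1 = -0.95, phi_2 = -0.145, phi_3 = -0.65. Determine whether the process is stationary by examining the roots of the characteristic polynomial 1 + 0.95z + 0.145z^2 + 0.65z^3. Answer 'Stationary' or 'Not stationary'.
\text{Not stationary}

The AR(p) characteristic polynomial is P(z) = 1 + 0.95z + 0.145z^2 + 0.65z^3.
Stationarity requires all roots to lie outside the unit circle, i.e. |z| > 1 for every root.
Degree 3: look for a simple real root z0 first, then factor out (1 - z/z0) and solve the remaining quadratic.
Testing z0 = -0.8: P(-0.8) = 1 + (0.95)(-0.8) + (0.145)(-0.8)^2 + (0.65)(-0.8)^3
  = 1 + (-0.76) + (0.0928) + (-0.3328) = 0.  So z_0 = -0.8 is a root, |z_0| = 0.8.
Divide out the factor (1 + 1.25 z) = (1 - z/z0) (since 1/z0 = -1.25):
  P(z) = (1 + 1.25 z)(1 + (-0.3) z + (0.52) z^2)
  [check: z-coef -0.3 - (-1.25) = 0.95; z^2-coef 0.52 - (-1.25)(-0.3) = 0.145; z^3-coef -(-1.25)(0.52) = 0.65.]
Remaining roots from the quadratic factor 1 + (-0.3) z + (0.52) z^2:
  Set 1 + (-0.3) z + (0.52) z^2 = 0, i.e. a z^2 + b z + c = 0 with a = 0.52, b = -0.3, c = 1.
  Discriminant D = b^2 - 4ac = (-0.3)^2 - 4*(0.52)*1 = 0.09 - (2.08) = -1.99.
  D < 0, so the roots are the complex-conjugate pair z = (-b +/- i sqrt(-D)) / (2a) = 0.2885 +/- 1.3564i.
  For a conjugate pair |z|^2 = z * conj(z) = (product of roots) = c/a = 1/(0.52) = 1.923077, so |z| = sqrt(1.923077) = 1.3868 for both roots.
Moduli of all roots: 0.8000, 1.3868, 1.3868.
All moduli strictly greater than 1? No.
Verdict: Not stationary.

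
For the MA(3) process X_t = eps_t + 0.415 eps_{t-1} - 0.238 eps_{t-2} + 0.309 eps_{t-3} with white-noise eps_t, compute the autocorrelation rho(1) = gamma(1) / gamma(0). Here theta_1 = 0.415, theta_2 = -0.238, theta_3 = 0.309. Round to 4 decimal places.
\rho(1) = 0.1833

For an MA(q) process with theta_0 = 1, the autocovariance is
  gamma(k) = sigma^2 * sum_{i=0..q-k} theta_i * theta_{i+k},
and rho(k) = gamma(k) / gamma(0). Sigma^2 cancels.
  numerator   = (1)*(0.415) + (0.415)*(-0.238) + (-0.238)*(0.309) = 0.242688.
  denominator = (1)^2 + (0.415)^2 + (-0.238)^2 + (0.309)^2 = 1.32435.
  rho(1) = 0.242688 / 1.32435 = 0.1833.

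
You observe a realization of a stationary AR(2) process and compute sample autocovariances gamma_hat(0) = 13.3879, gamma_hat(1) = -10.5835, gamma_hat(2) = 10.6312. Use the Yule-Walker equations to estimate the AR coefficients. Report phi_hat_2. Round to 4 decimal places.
\hat\phi_{2} = 0.4510

The Yule-Walker equations for an AR(p) process read, in matrix form,
  Gamma_p phi = r_p,   with   (Gamma_p)_{ij} = gamma(|i - j|),
                       (r_p)_i = gamma(i),   i,j = 1..p.
Substitute the sample gammas (Toeplitz matrix and right-hand side of size 2):
  Gamma_p = [[13.3879, -10.5835], [-10.5835, 13.3879]]
  r_p     = [-10.5835, 10.6312]
Written out:
  13.3879 phi_1 - 10.5835 phi_2 = -10.5835
  -10.5835 phi_1 + 13.3879 phi_2 = 10.6312
Solve by Cramer's rule:
  det = gamma(0)^2 - gamma(1)^2 = (13.3879)^2 - (-10.5835)^2 = 179.23586641 - 112.01047225 = 67.22539416
  phi_hat_1 = [gamma(1) gamma(0) - gamma(1) gamma(2)] / det = [(-10.5835)(13.3879) - (-10.5835)(10.6312)] / 67.22539416 = -29.17553445 / 67.22539416 = -0.434
  phi_hat_2 = [gamma(0) gamma(2) - gamma(1)^2] / det = [(13.3879)(10.6312) - (-10.5835)^2] / 67.22539416 = 30.31897023 / 67.22539416 = 0.451
So phi_hat = [-0.4340, 0.4510].
Therefore phi_hat_2 = 0.4510.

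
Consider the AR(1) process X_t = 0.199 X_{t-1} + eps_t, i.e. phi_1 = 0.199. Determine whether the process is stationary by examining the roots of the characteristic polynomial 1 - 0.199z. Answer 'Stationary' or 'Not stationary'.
\text{Stationary}

The AR(p) characteristic polynomial is P(z) = 1 - 0.199z.
Stationarity requires all roots to lie outside the unit circle, i.e. |z| > 1 for every root.
This is linear in z: 1 + (-0.199) z = 0  =>  z = -1/(-0.199) = 5.025126,  |z| = 5.025126.
Moduli of all roots: 5.0251.
All moduli strictly greater than 1? Yes.
Verdict: Stationary.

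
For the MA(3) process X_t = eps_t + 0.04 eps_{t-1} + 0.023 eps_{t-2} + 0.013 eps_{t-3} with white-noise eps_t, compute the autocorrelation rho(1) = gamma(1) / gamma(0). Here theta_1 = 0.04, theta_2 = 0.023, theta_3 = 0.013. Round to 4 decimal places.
\rho(1) = 0.0411

For an MA(q) process with theta_0 = 1, the autocovariance is
  gamma(k) = sigma^2 * sum_{i=0..q-k} theta_i * theta_{i+k},
and rho(k) = gamma(k) / gamma(0). Sigma^2 cancels.
  numerator   = (1)*(0.04) + (0.04)*(0.023) + (0.023)*(0.013) = 0.041219.
  denominator = (1)^2 + (0.04)^2 + (0.023)^2 + (0.013)^2 = 1.002298.
  rho(1) = 0.041219 / 1.002298 = 0.0411.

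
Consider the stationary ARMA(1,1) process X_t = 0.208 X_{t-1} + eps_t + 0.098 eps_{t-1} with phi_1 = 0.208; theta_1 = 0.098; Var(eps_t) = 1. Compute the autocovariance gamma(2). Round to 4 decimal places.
\gamma(2) = 0.0679

Multiply the model equation by X_{t-k} and take expectations. With theta_0 = psi_0 = 1 and psi_j the MA(infinity) weights, this gives
  gamma(k) - sum_i phi_i gamma(k-i) = c_k,
  c_k = sigma^2 * sum_{j=k..q} theta_j psi_{j-k}   (c_k = 0 for k > q),
using gamma(-m) = gamma(m).
psi-weights needed (psi_j = theta_j + sum_i phi_i psi_{j-i}):
  psi_1 = theta_1 + phi_1 = 0.098 + (0.208) = 0.306
Right-hand sides:
  c_0 = sigma^2 (1 + theta_1 psi_1) = 1 * (1 + (0.098)(0.306)) = 1 * 1.029988 = 1.029988
  c_1 = sigma^2 theta_1 = 1 * (0.098) = 0.098
  c_2 = 0
Equations for k = 0 and k = 1 (AR order 1):
  gamma(0) = phi_1 gamma(1) + c_0
  gamma(1) = phi_1 gamma(0) + c_1
Substituting the second into the first: gamma(0) (1 - phi_1^2) = c_0 + phi_1 c_1, so
  gamma(0) = (c_0 + phi_1 c_1) / (1 - phi_1^2) = (1.029988 + (0.208)(0.098)) / (1 - (0.208)^2) = 1.050372 / 0.956736 = 1.09787.
  gamma(1) = phi_1 gamma(0) + c_1 = (0.208)(1.09787) + (0.098) = 0.326357.
For k = 2 (> q): gamma(2) = phi_1 gamma(1) = (0.208)(0.326357) = 0.067882.
Therefore gamma(2) = 0.0679 (to 4 decimal places).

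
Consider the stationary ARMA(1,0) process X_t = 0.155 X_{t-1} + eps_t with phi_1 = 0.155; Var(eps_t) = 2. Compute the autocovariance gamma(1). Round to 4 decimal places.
\gamma(1) = 0.3176

Multiply the model equation by X_{t-k} and take expectations. With theta_0 = psi_0 = 1 and psi_j the MA(infinity) weights, this gives
  gamma(k) - sum_i phi_i gamma(k-i) = c_k,
  c_k = sigma^2 * sum_{j=k..q} theta_j psi_{j-k}   (c_k = 0 for k > q),
using gamma(-m) = gamma(m).
Pure AR (q = 0): c_0 = sigma^2 = 2, c_k = 0 for k >= 1.
Equations for k = 0 and k = 1 (AR order 1):
  gamma(0) = phi_1 gamma(1) + c_0
  gamma(1) = phi_1 gamma(0) + c_1
Substituting the second into the first: gamma(0) (1 - phi_1^2) = c_0 + phi_1 c_1, so
  gamma(0) = c_0 / (1 - phi_1^2) = 2 / (1 - (0.155)^2) = 2 / 0.975975 = 2.049233.
  gamma(1) = phi_1 gamma(0) = (0.155)(2.049233) = 0.317631.
Therefore gamma(1) = 0.3176 (to 4 decimal places).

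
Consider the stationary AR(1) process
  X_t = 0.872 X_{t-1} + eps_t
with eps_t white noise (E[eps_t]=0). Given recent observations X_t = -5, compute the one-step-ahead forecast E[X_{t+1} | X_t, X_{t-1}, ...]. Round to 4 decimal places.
E[X_{t+1} \mid \mathcal F_t] = -4.3600

For an AR(p) model X_t = c + sum_i phi_i X_{t-i} + eps_t, the
one-step-ahead conditional mean is
  E[X_{t+1} | X_t, ...] = c + sum_i phi_i X_{t+1-i}.
Substitute known values:
  E[X_{t+1} | ...] = (0.872) * (-5)
                   = -4.3600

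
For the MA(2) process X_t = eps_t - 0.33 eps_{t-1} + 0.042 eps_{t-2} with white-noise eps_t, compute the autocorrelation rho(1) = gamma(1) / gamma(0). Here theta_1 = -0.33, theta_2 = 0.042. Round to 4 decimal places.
\rho(1) = -0.3096

For an MA(q) process with theta_0 = 1, the autocovariance is
  gamma(k) = sigma^2 * sum_{i=0..q-k} theta_i * theta_{i+k},
and rho(k) = gamma(k) / gamma(0). Sigma^2 cancels.
  numerator   = (1)*(-0.33) + (-0.33)*(0.042) = -0.34386.
  denominator = (1)^2 + (-0.33)^2 + (0.042)^2 = 1.110664.
  rho(1) = -0.34386 / 1.110664 = -0.3096.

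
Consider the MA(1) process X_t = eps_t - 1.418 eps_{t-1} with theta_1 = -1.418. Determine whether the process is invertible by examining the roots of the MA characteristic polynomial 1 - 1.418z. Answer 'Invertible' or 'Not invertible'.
\text{Not invertible}

The MA(q) characteristic polynomial is P(z) = 1 - 1.418z.
Invertibility requires all roots to lie outside the unit circle, i.e. |z| > 1 for every root.
This is linear in z: 1 + (-1.418) z = 0  =>  z = -1/(-1.418) = 0.705219,  |z| = 0.705219.
Moduli of all roots: 0.7052.
All moduli strictly greater than 1? No.
Verdict: Not invertible.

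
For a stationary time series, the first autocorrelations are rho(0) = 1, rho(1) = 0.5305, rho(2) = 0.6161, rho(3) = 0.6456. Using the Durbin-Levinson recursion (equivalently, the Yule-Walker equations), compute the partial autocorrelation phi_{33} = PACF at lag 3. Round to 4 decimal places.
\phi_{33} = 0.3979

The PACF at lag k is phi_{kk}, the last component of the solution
to the Yule-Walker system G_k phi = r_k where
  (G_k)_{ij} = rho(|i - j|), (r_k)_i = rho(i), i,j = 1..k.
Equivalently, Durbin-Levinson gives phi_{kk} iteratively:
  phi_{11} = rho(1)
  phi_{kk} = [rho(k) - sum_{j=1..k-1} phi_{k-1,j} rho(k-j)]
            / [1 - sum_{j=1..k-1} phi_{k-1,j} rho(j)],
  phi_{k,j} = phi_{k-1,j} - phi_{kk} phi_{k-1,k-j},  j = 1..k-1.
Step k = 1:
  phi_11 = rho(1) = 0.5305.
Step k = 2:
  phi_22 = [rho(2) - phi_11 rho(1)] / [1 - phi_11 rho(1)] = [0.6161 - (0.5305)(0.5305)] / [1 - (0.5305)(0.5305)]
         = 0.33466975 / 0.71856975 = 0.465744.
  Update: phi_21 = phi_11 - phi_22 phi_11 = 0.5305 - (0.465744)(0.5305) = 0.283423.
Step k = 3:
  phi_33 = [rho(3) - phi_21 rho(2) - phi_22 rho(1)] / [1 - phi_21 rho(1) - phi_22 rho(2)]
    numerator   = 0.6456 - (0.283423)(0.6161) - (0.465744)(0.5305) = 0.22390596
    denominator = 1 - (0.283423)(0.5305) - (0.465744)(0.6161) = 0.56269923
  phi_33 = 0.22390596 / 0.56269923 = 0.3979.
Therefore phi_{33} = 0.3979.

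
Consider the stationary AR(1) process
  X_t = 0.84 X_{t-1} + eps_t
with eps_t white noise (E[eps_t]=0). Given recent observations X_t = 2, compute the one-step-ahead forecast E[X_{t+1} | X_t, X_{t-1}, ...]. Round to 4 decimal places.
E[X_{t+1} \mid \mathcal F_t] = 1.6800

For an AR(p) model X_t = c + sum_i phi_i X_{t-i} + eps_t, the
one-step-ahead conditional mean is
  E[X_{t+1} | X_t, ...] = c + sum_i phi_i X_{t+1-i}.
Substitute known values:
  E[X_{t+1} | ...] = (0.84) * (2)
                   = 1.6800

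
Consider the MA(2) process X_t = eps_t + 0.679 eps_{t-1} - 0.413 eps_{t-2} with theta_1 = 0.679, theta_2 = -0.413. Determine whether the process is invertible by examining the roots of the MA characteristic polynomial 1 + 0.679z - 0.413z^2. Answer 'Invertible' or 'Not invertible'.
\text{Not invertible}

The MA(q) characteristic polynomial is P(z) = 1 + 0.679z - 0.413z^2.
Invertibility requires all roots to lie outside the unit circle, i.e. |z| > 1 for every root.
Set 1 + (0.679) z + (-0.413) z^2 = 0, i.e. a z^2 + b z + c = 0 with a = -0.413, b = 0.679, c = 1.
Discriminant D = b^2 - 4ac = (0.679)^2 - 4*(-0.413)*1 = 0.461041 - (-1.652) = 2.113041.
D >= 0, so the roots are real: z = (-b +/- sqrt(D)) / (2a) = (-0.679 +/- 1.45363) / (-0.826).
  z_1 = (-0.679 + 1.45363) / (-0.826) = -0.9378,   |z_1| = 0.9378.
  z_2 = (-0.679 - 1.45363) / (-0.826) = 2.5819,   |z_2| = 2.5819.
Moduli of all roots: 0.9378, 2.5819.
All moduli strictly greater than 1? No.
Verdict: Not invertible.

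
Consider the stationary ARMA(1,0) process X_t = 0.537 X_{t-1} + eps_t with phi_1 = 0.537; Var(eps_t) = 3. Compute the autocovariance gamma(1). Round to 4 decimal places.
\gamma(1) = 2.2638

Multiply the model equation by X_{t-k} and take expectations. With theta_0 = psi_0 = 1 and psi_j the MA(infinity) weights, this gives
  gamma(k) - sum_i phi_i gamma(k-i) = c_k,
  c_k = sigma^2 * sum_{j=k..q} theta_j psi_{j-k}   (c_k = 0 for k > q),
using gamma(-m) = gamma(m).
Pure AR (q = 0): c_0 = sigma^2 = 3, c_k = 0 for k >= 1.
Equations for k = 0 and k = 1 (AR order 1):
  gamma(0) = phi_1 gamma(1) + c_0
  gamma(1) = phi_1 gamma(0) + c_1
Substituting the second into the first: gamma(0) (1 - phi_1^2) = c_0 + phi_1 c_1, so
  gamma(0) = c_0 / (1 - phi_1^2) = 3 / (1 - (0.537)^2) = 3 / 0.711631 = 4.215668.
  gamma(1) = phi_1 gamma(0) = (0.537)(4.215668) = 2.263814.
Therefore gamma(1) = 2.2638 (to 4 decimal places).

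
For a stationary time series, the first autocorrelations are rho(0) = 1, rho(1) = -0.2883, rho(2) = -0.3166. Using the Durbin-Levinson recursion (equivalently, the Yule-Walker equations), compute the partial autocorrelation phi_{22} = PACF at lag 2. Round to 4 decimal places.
\phi_{22} = -0.4360

The PACF at lag k is phi_{kk}, the last component of the solution
to the Yule-Walker system G_k phi = r_k where
  (G_k)_{ij} = rho(|i - j|), (r_k)_i = rho(i), i,j = 1..k.
Equivalently, Durbin-Levinson gives phi_{kk} iteratively:
  phi_{11} = rho(1)
  phi_{kk} = [rho(k) - sum_{j=1..k-1} phi_{k-1,j} rho(k-j)]
            / [1 - sum_{j=1..k-1} phi_{k-1,j} rho(j)],
  phi_{k,j} = phi_{k-1,j} - phi_{kk} phi_{k-1,k-j},  j = 1..k-1.
Step k = 1:
  phi_11 = rho(1) = -0.2883.
Step k = 2:
  phi_22 = [rho(2) - phi_11 rho(1)] / [1 - phi_11 rho(1)] = [-0.3166 - (-0.2883)(-0.2883)] / [1 - (-0.2883)(-0.2883)]
         = -0.39971689 / 0.91688311 = -0.436.
Therefore phi_{22} = -0.4360.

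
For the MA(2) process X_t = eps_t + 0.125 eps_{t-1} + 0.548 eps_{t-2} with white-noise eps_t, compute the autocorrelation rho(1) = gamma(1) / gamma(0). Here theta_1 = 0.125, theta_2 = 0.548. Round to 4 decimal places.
\rho(1) = 0.1470

For an MA(q) process with theta_0 = 1, the autocovariance is
  gamma(k) = sigma^2 * sum_{i=0..q-k} theta_i * theta_{i+k},
and rho(k) = gamma(k) / gamma(0). Sigma^2 cancels.
  numerator   = (1)*(0.125) + (0.125)*(0.548) = 0.1935.
  denominator = (1)^2 + (0.125)^2 + (0.548)^2 = 1.315929.
  rho(1) = 0.1935 / 1.315929 = 0.1470.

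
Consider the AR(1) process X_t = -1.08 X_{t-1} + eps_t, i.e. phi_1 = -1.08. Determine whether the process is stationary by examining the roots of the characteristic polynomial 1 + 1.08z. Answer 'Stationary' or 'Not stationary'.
\text{Not stationary}

The AR(p) characteristic polynomial is P(z) = 1 + 1.08z.
Stationarity requires all roots to lie outside the unit circle, i.e. |z| > 1 for every root.
This is linear in z: 1 + (1.08) z = 0  =>  z = -1/(1.08) = -0.925926,  |z| = 0.925926.
Moduli of all roots: 0.9259.
All moduli strictly greater than 1? No.
Verdict: Not stationary.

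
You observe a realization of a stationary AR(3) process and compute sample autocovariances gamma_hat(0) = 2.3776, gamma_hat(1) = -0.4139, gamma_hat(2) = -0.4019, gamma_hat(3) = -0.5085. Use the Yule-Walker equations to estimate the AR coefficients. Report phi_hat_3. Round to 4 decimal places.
\hat\phi_{3} = -0.3070

The Yule-Walker equations for an AR(p) process read, in matrix form,
  Gamma_p phi = r_p,   with   (Gamma_p)_{ij} = gamma(|i - j|),
                       (r_p)_i = gamma(i),   i,j = 1..p.
Substitute the sample gammas (Toeplitz matrix and right-hand side of size 3):
  Gamma_p = [[2.3776, -0.4139, -0.4019], [-0.4139, 2.3776, -0.4139], [-0.4019, -0.4139, 2.3776]]
  r_p     = [-0.4139, -0.4019, -0.5085]
Written out (R1..R3):
  (R1) 2.3776 phi_1 - 0.4139 phi_2 - 0.4019 phi_3 = -0.4139
  (R2) -0.4139 phi_1 + 2.3776 phi_2 - 0.4139 phi_3 = -0.4019
  (R3) -0.4019 phi_1 - 0.4139 phi_2 + 2.3776 phi_3 = -0.5085
Gaussian elimination:
  R2 <- R2 - (-0.4139/2.3776) R1 = R2 - (-0.174083) R1:  2.305547 phi_2 - 0.483864 phi_3 = -0.473953
  R3 <- R3 - (-0.4019/2.3776) R1 = R3 - (-0.169036) R1:  -0.483864 phi_2 + 2.309664 phi_3 = -0.578464
  R3 <- R3 - (-0.483864/2.305547) R2 = R3 - (-0.20987) R2:  2.208116 phi_3 = -0.677932
Back-substitution:
  phi_hat_3 = -0.677932 / 2.208116 = -0.307018
  phi_hat_2 = (-0.473953 - (-0.483864)(-0.307018)) / 2.305547 = -0.270005
  phi_hat_1 = (-0.4139 - (-0.4139)(-0.270005) - (-0.4019)(-0.307018)) / 2.3776 = -0.272984
So phi_hat = [-0.2730, -0.2700, -0.3070].
Therefore phi_hat_3 = -0.3070.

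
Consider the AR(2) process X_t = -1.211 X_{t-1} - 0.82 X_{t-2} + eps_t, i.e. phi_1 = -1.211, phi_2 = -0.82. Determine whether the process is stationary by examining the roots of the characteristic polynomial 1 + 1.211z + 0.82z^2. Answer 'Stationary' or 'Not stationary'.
\text{Stationary}

The AR(p) characteristic polynomial is P(z) = 1 + 1.211z + 0.82z^2.
Stationarity requires all roots to lie outside the unit circle, i.e. |z| > 1 for every root.
Set 1 + (1.211) z + (0.82) z^2 = 0, i.e. a z^2 + b z + c = 0 with a = 0.82, b = 1.211, c = 1.
Discriminant D = b^2 - 4ac = (1.211)^2 - 4*(0.82)*1 = 1.466521 - (3.28) = -1.813479.
D < 0, so the roots are the complex-conjugate pair z = (-b +/- i sqrt(-D)) / (2a) = -0.7384 +/- 0.8211i.
For a conjugate pair |z|^2 = z * conj(z) = (product of roots) = c/a = 1/(0.82) = 1.219512, so |z| = sqrt(1.219512) = 1.1043 for both roots.
Moduli of all roots: 1.1043, 1.1043.
All moduli strictly greater than 1? Yes.
Verdict: Stationary.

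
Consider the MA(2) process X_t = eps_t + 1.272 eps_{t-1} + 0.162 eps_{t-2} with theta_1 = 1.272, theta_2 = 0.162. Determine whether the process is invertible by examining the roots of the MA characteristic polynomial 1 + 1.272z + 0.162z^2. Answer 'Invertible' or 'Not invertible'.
\text{Not invertible}

The MA(q) characteristic polynomial is P(z) = 1 + 1.272z + 0.162z^2.
Invertibility requires all roots to lie outside the unit circle, i.e. |z| > 1 for every root.
Set 1 + (1.272) z + (0.162) z^2 = 0, i.e. a z^2 + b z + c = 0 with a = 0.162, b = 1.272, c = 1.
Discriminant D = b^2 - 4ac = (1.272)^2 - 4*(0.162)*1 = 1.617984 - (0.648) = 0.969984.
D >= 0, so the roots are real: z = (-b +/- sqrt(D)) / (2a) = (-1.272 +/- 0.984878) / (0.324).
  z_1 = (-1.272 + 0.984878) / (0.324) = -0.8862,   |z_1| = 0.8862.
  z_2 = (-1.272 - 0.984878) / (0.324) = -6.9657,   |z_2| = 6.9657.
Moduli of all roots: 0.8862, 6.9657.
All moduli strictly greater than 1? No.
Verdict: Not invertible.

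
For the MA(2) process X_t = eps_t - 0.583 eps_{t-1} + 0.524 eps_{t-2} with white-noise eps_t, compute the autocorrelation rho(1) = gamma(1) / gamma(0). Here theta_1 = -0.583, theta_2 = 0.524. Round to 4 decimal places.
\rho(1) = -0.5503

For an MA(q) process with theta_0 = 1, the autocovariance is
  gamma(k) = sigma^2 * sum_{i=0..q-k} theta_i * theta_{i+k},
and rho(k) = gamma(k) / gamma(0). Sigma^2 cancels.
  numerator   = (1)*(-0.583) + (-0.583)*(0.524) = -0.888492.
  denominator = (1)^2 + (-0.583)^2 + (0.524)^2 = 1.614465.
  rho(1) = -0.888492 / 1.614465 = -0.5503.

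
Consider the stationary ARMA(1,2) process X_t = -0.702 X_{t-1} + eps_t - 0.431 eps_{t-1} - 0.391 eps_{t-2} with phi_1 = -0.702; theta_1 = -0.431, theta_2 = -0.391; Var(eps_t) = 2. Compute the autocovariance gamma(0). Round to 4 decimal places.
\gamma(0) = 5.2121

Multiply the model equation by X_{t-k} and take expectations. With theta_0 = psi_0 = 1 and psi_j the MA(infinity) weights, this gives
  gamma(k) - sum_i phi_i gamma(k-i) = c_k,
  c_k = sigma^2 * sum_{j=k..q} theta_j psi_{j-k}   (c_k = 0 for k > q),
using gamma(-m) = gamma(m).
psi-weights needed (psi_j = theta_j + sum_i phi_i psi_{j-i}):
  psi_1 = theta_1 + phi_1 = -0.431 + (-0.702) = -1.133
  psi_2 = theta_2 + phi_1 psi_1 = -0.391 + (-0.702)(-1.133) = 0.404366
Right-hand sides:
  c_0 = sigma^2 (1 + theta_1 psi_1 + theta_2 psi_2) = 2 * (1 + (-0.431)(-1.133) + (-0.391)(0.404366)) = 2 * 1.330216 = 2.660432
  c_1 = sigma^2 (theta_1 + theta_2 psi_1) = 2 * (-0.431 + (-0.391)(-1.133)) = 0.024006
  c_2 = sigma^2 theta_2 = 2 * (-0.391) = -0.782
Equations for k = 0 and k = 1 (AR order 1):
  gamma(0) = phi_1 gamma(1) + c_0
  gamma(1) = phi_1 gamma(0) + c_1
Substituting the second into the first: gamma(0) (1 - phi_1^2) = c_0 + phi_1 c_1, so
  gamma(0) = (c_0 + phi_1 c_1) / (1 - phi_1^2) = (2.660432 + (-0.702)(0.024006)) / (1 - (-0.702)^2) = 2.64358 / 0.507196 = 5.212146.
Therefore gamma(0) = 5.2121 (to 4 decimal places).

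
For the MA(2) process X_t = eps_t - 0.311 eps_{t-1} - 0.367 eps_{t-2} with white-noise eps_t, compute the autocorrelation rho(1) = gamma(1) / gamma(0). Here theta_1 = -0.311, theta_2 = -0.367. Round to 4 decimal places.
\rho(1) = -0.1599

For an MA(q) process with theta_0 = 1, the autocovariance is
  gamma(k) = sigma^2 * sum_{i=0..q-k} theta_i * theta_{i+k},
and rho(k) = gamma(k) / gamma(0). Sigma^2 cancels.
  numerator   = (1)*(-0.311) + (-0.311)*(-0.367) = -0.196863.
  denominator = (1)^2 + (-0.311)^2 + (-0.367)^2 = 1.23141.
  rho(1) = -0.196863 / 1.23141 = -0.1599.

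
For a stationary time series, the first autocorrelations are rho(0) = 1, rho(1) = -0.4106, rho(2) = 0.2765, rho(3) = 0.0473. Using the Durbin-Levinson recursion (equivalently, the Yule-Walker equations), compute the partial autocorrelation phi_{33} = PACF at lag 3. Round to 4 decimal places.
\phi_{33} = 0.2439

The PACF at lag k is phi_{kk}, the last component of the solution
to the Yule-Walker system G_k phi = r_k where
  (G_k)_{ij} = rho(|i - j|), (r_k)_i = rho(i), i,j = 1..k.
Equivalently, Durbin-Levinson gives phi_{kk} iteratively:
  phi_{11} = rho(1)
  phi_{kk} = [rho(k) - sum_{j=1..k-1} phi_{k-1,j} rho(k-j)]
            / [1 - sum_{j=1..k-1} phi_{k-1,j} rho(j)],
  phi_{k,j} = phi_{k-1,j} - phi_{kk} phi_{k-1,k-j},  j = 1..k-1.
Step k = 1:
  phi_11 = rho(1) = -0.4106.
Step k = 2:
  phi_22 = [rho(2) - phi_11 rho(1)] / [1 - phi_11 rho(1)] = [0.2765 - (-0.4106)(-0.4106)] / [1 - (-0.4106)(-0.4106)]
         = 0.10790764 / 0.83140764 = 0.129789.
  Update: phi_21 = phi_11 - phi_22 phi_11 = -0.4106 - (0.129789)(-0.4106) = -0.357309.
Step k = 3:
  phi_33 = [rho(3) - phi_21 rho(2) - phi_22 rho(1)] / [1 - phi_21 rho(1) - phi_22 rho(2)]
    numerator   = 0.0473 - (-0.357309)(0.2765) - (0.129789)(-0.4106) = 0.19938723
    denominator = 1 - (-0.357309)(-0.4106) - (0.129789)(0.2765) = 0.81740241
  phi_33 = 0.19938723 / 0.81740241 = 0.2439.
Therefore phi_{33} = 0.2439.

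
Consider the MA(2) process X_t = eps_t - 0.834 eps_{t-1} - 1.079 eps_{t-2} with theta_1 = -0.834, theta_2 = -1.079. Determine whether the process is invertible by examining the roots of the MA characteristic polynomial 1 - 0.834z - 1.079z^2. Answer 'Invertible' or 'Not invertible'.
\text{Not invertible}

The MA(q) characteristic polynomial is P(z) = 1 - 0.834z - 1.079z^2.
Invertibility requires all roots to lie outside the unit circle, i.e. |z| > 1 for every root.
Set 1 + (-0.834) z + (-1.079) z^2 = 0, i.e. a z^2 + b z + c = 0 with a = -1.079, b = -0.834, c = 1.
Discriminant D = b^2 - 4ac = (-0.834)^2 - 4*(-1.079)*1 = 0.695556 - (-4.316) = 5.011556.
D >= 0, so the roots are real: z = (-b +/- sqrt(D)) / (2a) = (0.834 +/- 2.23865) / (-2.158).
  z_1 = (0.834 + 2.23865) / (-2.158) = -1.4238,   |z_1| = 1.4238.
  z_2 = (0.834 - 2.23865) / (-2.158) = 0.6509,   |z_2| = 0.6509.
Moduli of all roots: 1.4238, 0.6509.
All moduli strictly greater than 1? No.
Verdict: Not invertible.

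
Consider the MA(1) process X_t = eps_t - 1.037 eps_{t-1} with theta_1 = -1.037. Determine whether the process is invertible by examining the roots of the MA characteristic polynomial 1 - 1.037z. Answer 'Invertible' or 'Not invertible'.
\text{Not invertible}

The MA(q) characteristic polynomial is P(z) = 1 - 1.037z.
Invertibility requires all roots to lie outside the unit circle, i.e. |z| > 1 for every root.
This is linear in z: 1 + (-1.037) z = 0  =>  z = -1/(-1.037) = 0.96432,  |z| = 0.96432.
Moduli of all roots: 0.9643.
All moduli strictly greater than 1? No.
Verdict: Not invertible.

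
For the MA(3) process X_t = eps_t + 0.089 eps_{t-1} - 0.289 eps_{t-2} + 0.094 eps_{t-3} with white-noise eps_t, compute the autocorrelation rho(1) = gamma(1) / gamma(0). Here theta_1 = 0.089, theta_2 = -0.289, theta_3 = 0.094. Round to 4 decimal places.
\rho(1) = 0.0328

For an MA(q) process with theta_0 = 1, the autocovariance is
  gamma(k) = sigma^2 * sum_{i=0..q-k} theta_i * theta_{i+k},
and rho(k) = gamma(k) / gamma(0). Sigma^2 cancels.
  numerator   = (1)*(0.089) + (0.089)*(-0.289) + (-0.289)*(0.094) = 0.036113.
  denominator = (1)^2 + (0.089)^2 + (-0.289)^2 + (0.094)^2 = 1.100278.
  rho(1) = 0.036113 / 1.100278 = 0.0328.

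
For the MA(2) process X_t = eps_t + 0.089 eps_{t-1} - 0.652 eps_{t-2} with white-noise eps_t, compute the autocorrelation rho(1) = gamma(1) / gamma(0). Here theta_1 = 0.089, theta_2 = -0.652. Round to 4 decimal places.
\rho(1) = 0.0216

For an MA(q) process with theta_0 = 1, the autocovariance is
  gamma(k) = sigma^2 * sum_{i=0..q-k} theta_i * theta_{i+k},
and rho(k) = gamma(k) / gamma(0). Sigma^2 cancels.
  numerator   = (1)*(0.089) + (0.089)*(-0.652) = 0.030972.
  denominator = (1)^2 + (0.089)^2 + (-0.652)^2 = 1.433025.
  rho(1) = 0.030972 / 1.433025 = 0.0216.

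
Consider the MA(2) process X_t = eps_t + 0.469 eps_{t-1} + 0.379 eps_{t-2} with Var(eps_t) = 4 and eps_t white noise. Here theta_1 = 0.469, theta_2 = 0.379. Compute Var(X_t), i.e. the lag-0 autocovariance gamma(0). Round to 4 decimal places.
\gamma(0) = 5.4544

For an MA(q) process X_t = eps_t + sum_i theta_i eps_{t-i} with
Var(eps_t) = sigma^2, the variance is
  gamma(0) = sigma^2 * (1 + sum_i theta_i^2).
  sum_i theta_i^2 = (0.469)^2 + (0.379)^2 = 0.219961 + 0.143641 = 0.363602.
  gamma(0) = 4 * (1 + 0.363602) = 4 * 1.363602 = 5.454408, which rounds to 5.4544.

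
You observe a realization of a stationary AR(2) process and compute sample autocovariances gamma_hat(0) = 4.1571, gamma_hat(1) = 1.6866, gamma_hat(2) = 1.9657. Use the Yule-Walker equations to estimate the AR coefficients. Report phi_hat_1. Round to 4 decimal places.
\hat\phi_{1} = 0.2560

The Yule-Walker equations for an AR(p) process read, in matrix form,
  Gamma_p phi = r_p,   with   (Gamma_p)_{ij} = gamma(|i - j|),
                       (r_p)_i = gamma(i),   i,j = 1..p.
Substitute the sample gammas (Toeplitz matrix and right-hand side of size 2):
  Gamma_p = [[4.1571, 1.6866], [1.6866, 4.1571]]
  r_p     = [1.6866, 1.9657]
Written out:
  4.1571 phi_1 + 1.6866 phi_2 = 1.6866
  1.6866 phi_1 + 4.1571 phi_2 = 1.9657
Solve by Cramer's rule:
  det = gamma(0)^2 - gamma(1)^2 = (4.1571)^2 - (1.6866)^2 = 17.28148041 - 2.84461956 = 14.43686085
  phi_hat_1 = [gamma(1) gamma(0) - gamma(1) gamma(2)] / det = [(1.6866)(4.1571) - (1.6866)(1.9657)] / 14.43686085 = 3.69601524 / 14.43686085 = 0.256
  phi_hat_2 = [gamma(0) gamma(2) - gamma(1)^2] / det = [(4.1571)(1.9657) - (1.6866)^2] / 14.43686085 = 5.32699191 / 14.43686085 = 0.369
So phi_hat = [0.2560, 0.3690].
Therefore phi_hat_1 = 0.2560.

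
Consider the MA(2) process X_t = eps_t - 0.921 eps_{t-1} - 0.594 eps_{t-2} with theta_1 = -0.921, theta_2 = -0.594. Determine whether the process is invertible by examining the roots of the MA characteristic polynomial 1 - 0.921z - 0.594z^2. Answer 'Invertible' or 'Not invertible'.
\text{Not invertible}

The MA(q) characteristic polynomial is P(z) = 1 - 0.921z - 0.594z^2.
Invertibility requires all roots to lie outside the unit circle, i.e. |z| > 1 for every root.
Set 1 + (-0.921) z + (-0.594) z^2 = 0, i.e. a z^2 + b z + c = 0 with a = -0.594, b = -0.921, c = 1.
Discriminant D = b^2 - 4ac = (-0.921)^2 - 4*(-0.594)*1 = 0.848241 - (-2.376) = 3.224241.
D >= 0, so the roots are real: z = (-b +/- sqrt(D)) / (2a) = (0.921 +/- 1.795617) / (-1.188).
  z_1 = (0.921 + 1.795617) / (-1.188) = -2.2867,   |z_1| = 2.2867.
  z_2 = (0.921 - 1.795617) / (-1.188) = 0.7362,   |z_2| = 0.7362.
Moduli of all roots: 2.2867, 0.7362.
All moduli strictly greater than 1? No.
Verdict: Not invertible.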